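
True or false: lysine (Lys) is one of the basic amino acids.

True

Lysine (K), arginine (R), and histidine (H) have basic, nitrogen-containing side chains.
Lysine is in this group.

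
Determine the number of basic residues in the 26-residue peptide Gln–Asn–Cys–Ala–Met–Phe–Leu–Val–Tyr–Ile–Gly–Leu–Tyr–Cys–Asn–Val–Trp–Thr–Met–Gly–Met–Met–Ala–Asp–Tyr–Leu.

0

Lysine (K), arginine (R), and histidine (H) have basic, nitrogen-containing side chains.
None of the 26 residues belong to this group.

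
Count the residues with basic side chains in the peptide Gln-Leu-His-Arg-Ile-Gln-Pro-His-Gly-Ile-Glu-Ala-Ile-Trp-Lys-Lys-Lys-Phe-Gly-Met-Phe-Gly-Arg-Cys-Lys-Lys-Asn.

The basic amino acids are Lys (K), Arg (R), and His (H).
Matching residues: His3, Arg4, His8, Lys15, Lys16, Lys17, Arg23, Lys25, Lys26.

9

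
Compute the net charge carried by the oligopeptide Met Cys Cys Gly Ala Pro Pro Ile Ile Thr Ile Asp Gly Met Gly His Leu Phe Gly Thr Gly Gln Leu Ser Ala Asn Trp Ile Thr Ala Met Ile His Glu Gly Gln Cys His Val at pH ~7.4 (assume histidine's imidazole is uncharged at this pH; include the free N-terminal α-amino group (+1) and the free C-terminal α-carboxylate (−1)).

-2

The side chains ionized at physiological pH are Lys/Arg (+1) and Asp/Glu (−1); with His treated as neutral, nothing else contributes.
Positive (K, R): none → +0.
Negative (D, E): Asp12, Glu34 → −2.
The N-terminus (+1) and C-terminus (−1) cancel.
Net charge = (+0) + (−2) = −2.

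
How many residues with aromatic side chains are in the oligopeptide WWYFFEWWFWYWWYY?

14

Phenylalanine (F), tryptophan (W), and tyrosine (Y) have aromatic ring side chains.
Matching residues: W1, W2, Y3, F4, F5, W7, W8, F9, W10, Y11, W12, W13, Y14, Y15.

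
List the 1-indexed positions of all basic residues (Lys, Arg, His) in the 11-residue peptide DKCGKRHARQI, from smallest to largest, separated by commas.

Matching residues: K2, K5, R6, H7, R9.

2, 5, 6, 7, 9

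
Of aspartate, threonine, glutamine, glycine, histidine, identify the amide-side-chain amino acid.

The amide-side-chain residues are Asn (N) and Gln (Q).
Of the listed options, only glutamine belongs to this group.

glutamine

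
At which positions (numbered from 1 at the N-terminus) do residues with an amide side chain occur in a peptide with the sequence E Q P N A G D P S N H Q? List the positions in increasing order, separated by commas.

2, 4, 10, 12

Asparagine (N) and glutamine (Q) have uncharged amide side chains.
Matching residues: Q2, N4, N10, Q12.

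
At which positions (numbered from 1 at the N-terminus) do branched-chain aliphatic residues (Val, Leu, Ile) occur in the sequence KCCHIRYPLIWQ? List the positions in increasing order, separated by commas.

Matching residues: I5, L9, I10.

5, 9, 10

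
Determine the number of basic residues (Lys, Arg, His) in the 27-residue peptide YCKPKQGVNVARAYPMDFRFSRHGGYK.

Matching residues: K3, K5, R12, R19, R22, H23, K27.

7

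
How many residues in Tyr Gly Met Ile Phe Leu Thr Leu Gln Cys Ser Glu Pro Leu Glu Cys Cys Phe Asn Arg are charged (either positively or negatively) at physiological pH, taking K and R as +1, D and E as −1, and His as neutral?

3

Charged side chains at pH ~7.4: K, R (positive); D, E (negative).
Matching residues: Glu12, Glu15, Arg20.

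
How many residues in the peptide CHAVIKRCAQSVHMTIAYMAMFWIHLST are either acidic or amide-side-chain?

1

Acidic: D, E. Amide-side-chain: N, Q.
Acidic residues here: none (0).
Amide-side-chain residues here: Q10 (1).
The two groups share no amino acid, so total = 0 + 1 = 1.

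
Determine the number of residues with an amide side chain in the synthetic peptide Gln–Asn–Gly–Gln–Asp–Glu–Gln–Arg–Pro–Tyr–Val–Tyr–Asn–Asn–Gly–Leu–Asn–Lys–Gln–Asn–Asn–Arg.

10

The amide-side-chain residues are Asn (N) and Gln (Q).
Matching residues: Gln1, Asn2, Gln4, Gln7, Asn13, Asn14, Asn17, Gln19, Asn20, Asn21.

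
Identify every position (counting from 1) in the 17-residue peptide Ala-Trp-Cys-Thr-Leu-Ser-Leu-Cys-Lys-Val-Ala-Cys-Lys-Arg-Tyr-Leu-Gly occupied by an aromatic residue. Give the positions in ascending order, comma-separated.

2, 15

F, W, and Y each carry an aromatic ring on the side chain.
Matching residues: Trp2, Tyr15.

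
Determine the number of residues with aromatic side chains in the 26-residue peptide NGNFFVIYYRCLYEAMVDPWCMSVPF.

F, W, and Y each carry an aromatic ring on the side chain.
Matching residues: F4, F5, Y8, Y9, Y13, W20, F26.

7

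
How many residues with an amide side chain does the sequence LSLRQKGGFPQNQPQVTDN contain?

The amide-side-chain residues are Asn (N) and Gln (Q).
Matching residues: Q5, Q11, N12, Q13, Q15, N19.

6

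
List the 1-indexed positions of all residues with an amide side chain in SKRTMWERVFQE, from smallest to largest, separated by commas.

Only N (asparagine) and Q (glutamine) carry a side-chain carboxamide.
Matching residues: Q11.

11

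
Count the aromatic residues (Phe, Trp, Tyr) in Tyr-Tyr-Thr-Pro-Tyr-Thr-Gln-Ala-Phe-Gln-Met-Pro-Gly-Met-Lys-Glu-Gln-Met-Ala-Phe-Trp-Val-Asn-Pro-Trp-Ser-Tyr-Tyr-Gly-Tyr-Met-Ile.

Matching residues: Tyr1, Tyr2, Tyr5, Phe9, Phe20, Trp21, Trp25, Tyr27, Tyr28, Tyr30.

10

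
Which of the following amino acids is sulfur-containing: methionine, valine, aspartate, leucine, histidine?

methionine

The sulfur-bearing residues are cysteine (–SH) and methionine (–S–CH₃).
Of the listed options, only methionine belongs to this group.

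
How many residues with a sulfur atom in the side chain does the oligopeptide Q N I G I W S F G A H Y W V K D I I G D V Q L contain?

Cysteine (C, thiol) and methionine (M, thioether) are the two sulfur-containing amino acids.
None of the 23 residues belong to this group.

0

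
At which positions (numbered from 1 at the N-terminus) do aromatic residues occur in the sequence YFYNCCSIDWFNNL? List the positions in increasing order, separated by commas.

1, 2, 3, 10, 11

The aromatic amino acids are Phe (F, benzyl), Trp (W, indole), and Tyr (Y, phenol).
Matching residues: Y1, F2, Y3, W10, F11.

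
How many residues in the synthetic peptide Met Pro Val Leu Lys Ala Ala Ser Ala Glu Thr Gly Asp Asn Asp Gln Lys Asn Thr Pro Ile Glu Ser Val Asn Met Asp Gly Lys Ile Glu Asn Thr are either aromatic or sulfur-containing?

Aromatic: F, W, Y. Sulfur-containing: C, M.
Aromatic residues here: none (0).
Sulfur-containing residues here: Met1, Met26 (2).
The two groups share no amino acid, so total = 0 + 2 = 2.

2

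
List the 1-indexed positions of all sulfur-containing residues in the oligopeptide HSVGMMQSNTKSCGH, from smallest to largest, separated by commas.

The sulfur-bearing residues are cysteine (–SH) and methionine (–S–CH₃).
Matching residues: M5, M6, C13.

5, 6, 13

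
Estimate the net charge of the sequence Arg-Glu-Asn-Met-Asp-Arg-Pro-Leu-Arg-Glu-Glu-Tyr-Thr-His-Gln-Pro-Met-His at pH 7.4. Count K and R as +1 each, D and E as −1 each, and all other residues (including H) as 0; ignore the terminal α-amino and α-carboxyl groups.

Positive (K, R): Arg1, Arg6, Arg9 → +3.
Negative (D, E): Glu2, Asp5, Glu10, Glu11 → −4.
Net charge = (+3) + (−4) = −1.

-1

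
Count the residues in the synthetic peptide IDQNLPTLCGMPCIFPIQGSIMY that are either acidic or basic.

1

Acidic: D, E. Basic: H, K, R.
Acidic residues here: D2 (1).
Basic residues here: none (0).
The two groups share no amino acid, so total = 1 + 0 = 1.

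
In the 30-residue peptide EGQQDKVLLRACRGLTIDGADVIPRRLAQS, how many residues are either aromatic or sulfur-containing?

Aromatic: F, W, Y. Sulfur-containing: C, M.
Aromatic residues here: none (0).
Sulfur-containing residues here: C12 (1).
The two groups share no amino acid, so total = 0 + 1 = 1.

1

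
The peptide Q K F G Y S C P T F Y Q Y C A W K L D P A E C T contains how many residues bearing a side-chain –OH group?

6

S, T, and Y are the three residues with a side-chain hydroxyl.
Matching residues: Y5, S6, T9, Y11, Y13, T24.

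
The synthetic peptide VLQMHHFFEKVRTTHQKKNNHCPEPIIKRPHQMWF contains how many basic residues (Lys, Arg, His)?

Matching residues: H5, H6, K10, R12, H15, K17, K18, H21, K28, R29, H31.

11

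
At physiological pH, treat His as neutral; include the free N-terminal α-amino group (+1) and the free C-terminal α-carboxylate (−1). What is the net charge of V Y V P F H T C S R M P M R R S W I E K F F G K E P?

The side chains ionized at physiological pH are Lys/Arg (+1) and Asp/Glu (−1); with His treated as neutral, nothing else contributes.
Positive (K, R): R10, R14, R15, K20, K24 → +5.
Negative (D, E): E19, E25 → −2.
The N-terminus (+1) and C-terminus (−1) cancel.
Net charge = (+5) + (−2) = +3.

+3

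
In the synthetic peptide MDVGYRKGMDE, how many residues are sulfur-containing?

2

Only Cys (C) and Met (M) have a sulfur atom in the side chain.
Matching residues: M1, M9.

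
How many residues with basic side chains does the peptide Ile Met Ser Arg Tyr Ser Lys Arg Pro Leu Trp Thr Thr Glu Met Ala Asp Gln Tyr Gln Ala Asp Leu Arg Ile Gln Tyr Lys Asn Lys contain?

The basic amino acids are Lys (K), Arg (R), and His (H).
Matching residues: Arg4, Lys7, Arg8, Arg24, Lys28, Lys30.

6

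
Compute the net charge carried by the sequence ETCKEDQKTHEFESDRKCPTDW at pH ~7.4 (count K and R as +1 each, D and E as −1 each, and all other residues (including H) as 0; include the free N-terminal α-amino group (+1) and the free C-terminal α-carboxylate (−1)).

-3

Positive (K, R): K4, K8, R16, K17 → +4.
Negative (D, E): E1, E5, D6, E11, E13, D15, D21 → −7.
The N-terminus (+1) and C-terminus (−1) cancel.
Net charge = (+4) + (−7) = −3.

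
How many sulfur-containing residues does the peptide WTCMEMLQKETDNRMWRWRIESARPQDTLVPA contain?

Only Cys (C) and Met (M) have a sulfur atom in the side chain.
Matching residues: C3, M4, M6, M15.

4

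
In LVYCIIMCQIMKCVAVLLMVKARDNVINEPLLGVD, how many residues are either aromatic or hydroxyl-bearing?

1

Aromatic: F, W, Y. Hydroxyl-bearing: S, T, Y.
Aromatic residues here: Y3 (1).
Hydroxyl-bearing residues here: Y3 (1).
Y is in both groups, so the 1 Y residue must not be double-counted.
Total = 1 + 1 − 1 = 1.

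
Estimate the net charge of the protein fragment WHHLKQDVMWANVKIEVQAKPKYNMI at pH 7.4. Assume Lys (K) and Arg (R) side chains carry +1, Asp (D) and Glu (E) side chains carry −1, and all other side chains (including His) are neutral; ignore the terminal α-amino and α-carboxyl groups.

Positive (K, R): K5, K14, K20, K22 → +4.
Negative (D, E): D7, E16 → −2.
Net charge = (+4) + (−2) = +2.

+2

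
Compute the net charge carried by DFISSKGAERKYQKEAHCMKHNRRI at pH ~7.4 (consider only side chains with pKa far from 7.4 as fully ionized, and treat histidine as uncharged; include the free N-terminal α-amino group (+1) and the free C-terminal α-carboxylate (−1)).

The side chains ionized at physiological pH are Lys/Arg (+1) and Asp/Glu (−1); with His treated as neutral, nothing else contributes.
Positive (K, R): K6, R10, K11, K14, K20, R23, R24 → +7.
Negative (D, E): D1, E9, E15 → −3.
The N-terminus (+1) and C-terminus (−1) cancel.
Net charge = (+7) + (−3) = +4.

+4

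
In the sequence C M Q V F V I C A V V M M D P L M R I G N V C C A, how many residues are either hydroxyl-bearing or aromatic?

1

Hydroxyl-bearing: S, T, Y. Aromatic: F, W, Y.
Hydroxyl-bearing residues here: none (0).
Aromatic residues here: F5 (1).
(Y belongs to both groups, but none appear in this sequence.) Total = 0 + 1 = 1.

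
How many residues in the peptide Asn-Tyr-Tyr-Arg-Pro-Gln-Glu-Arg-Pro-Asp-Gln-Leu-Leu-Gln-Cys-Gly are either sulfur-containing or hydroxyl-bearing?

Sulfur-containing: C, M. Hydroxyl-bearing: S, T, Y.
Sulfur-containing residues here: Cys15 (1).
Hydroxyl-bearing residues here: Tyr2, Tyr3 (2).
The two groups share no amino acid, so total = 1 + 2 = 3.

3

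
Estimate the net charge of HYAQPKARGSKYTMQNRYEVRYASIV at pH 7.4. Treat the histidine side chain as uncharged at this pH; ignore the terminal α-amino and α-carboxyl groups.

+4

At pH ~7.4 the Lys and Arg side chains are protonated (+1), the Asp and Glu side chains are deprotonated (−1), and with His taken as neutral all other side chains carry no charge.
Positive (K, R): K6, R8, K11, R17, R21 → +5.
Negative (D, E): E19 → −1.
Net charge = (+5) + (−1) = +4.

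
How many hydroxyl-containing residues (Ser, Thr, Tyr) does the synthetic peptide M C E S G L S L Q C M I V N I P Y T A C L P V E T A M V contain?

5

Matching residues: S4, S7, Y17, T18, T25.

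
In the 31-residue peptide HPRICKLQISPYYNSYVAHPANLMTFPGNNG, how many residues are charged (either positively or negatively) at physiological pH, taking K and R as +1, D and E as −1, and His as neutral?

2

Charged side chains at pH ~7.4: K, R (positive); D, E (negative).
Matching residues: R3, K6.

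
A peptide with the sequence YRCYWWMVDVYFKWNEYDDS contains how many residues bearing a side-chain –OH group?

5

S, T, and Y are the three residues with a side-chain hydroxyl.
Matching residues: Y1, Y4, Y11, Y17, S20.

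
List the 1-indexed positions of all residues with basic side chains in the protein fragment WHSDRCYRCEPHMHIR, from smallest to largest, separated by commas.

2, 5, 8, 12, 14, 16

K, R, and H are the three residues with basic side chains (ε-amine, guanidinium, and imidazole respectively).
Matching residues: H2, R5, R8, H12, H14, R16.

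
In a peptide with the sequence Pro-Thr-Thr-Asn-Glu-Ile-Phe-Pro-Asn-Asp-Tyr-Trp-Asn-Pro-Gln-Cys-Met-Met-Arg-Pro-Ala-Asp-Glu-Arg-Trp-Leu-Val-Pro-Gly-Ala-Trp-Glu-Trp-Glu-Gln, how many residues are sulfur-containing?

3

The sulfur-bearing residues are cysteine (–SH) and methionine (–S–CH₃).
Matching residues: Cys16, Met17, Met18.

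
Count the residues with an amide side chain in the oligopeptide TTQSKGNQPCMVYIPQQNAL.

Asparagine (N) and glutamine (Q) have uncharged amide side chains.
Matching residues: Q3, N7, Q8, Q16, Q17, N18.

6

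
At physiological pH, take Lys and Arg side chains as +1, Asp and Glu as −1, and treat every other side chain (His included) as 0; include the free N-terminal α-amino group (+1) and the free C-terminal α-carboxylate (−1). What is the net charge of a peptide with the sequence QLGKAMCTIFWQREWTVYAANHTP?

+1

Positive (K, R): K4, R13 → +2.
Negative (D, E): E14 → −1.
The N-terminus (+1) and C-terminus (−1) cancel.
Net charge = (+2) + (−1) = +1.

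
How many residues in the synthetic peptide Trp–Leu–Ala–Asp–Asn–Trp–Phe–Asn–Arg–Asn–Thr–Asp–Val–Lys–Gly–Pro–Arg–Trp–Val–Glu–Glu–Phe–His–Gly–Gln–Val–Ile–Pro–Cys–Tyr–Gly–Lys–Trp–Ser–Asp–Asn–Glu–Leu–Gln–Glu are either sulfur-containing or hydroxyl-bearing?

4

Sulfur-containing: C, M. Hydroxyl-bearing: S, T, Y.
Sulfur-containing residues here: Cys29 (1).
Hydroxyl-bearing residues here: Thr11, Tyr30, Ser34 (3).
The two groups share no amino acid, so total = 1 + 3 = 4.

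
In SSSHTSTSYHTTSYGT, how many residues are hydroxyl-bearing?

13

Serine (S), threonine (T), and tyrosine (Y) each carry a hydroxyl group on the side chain.
Matching residues: S1, S2, S3, T5, S6, T7, S8, Y9, T11, T12, S13, Y14, T16.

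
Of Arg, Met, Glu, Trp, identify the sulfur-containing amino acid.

Met

Cysteine (C, thiol) and methionine (M, thioether) are the two sulfur-containing amino acids.
Of the listed options, only Met belongs to this group.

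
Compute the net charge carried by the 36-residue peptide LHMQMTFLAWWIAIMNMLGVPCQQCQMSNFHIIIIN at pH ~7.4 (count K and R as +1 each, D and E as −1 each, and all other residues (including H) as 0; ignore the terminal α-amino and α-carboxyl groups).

Positive (K, R): none → +0.
Negative (D, E): none → −0.
Net charge = (+0) + (−0) = 0.

0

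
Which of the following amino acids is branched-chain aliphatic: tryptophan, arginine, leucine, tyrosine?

leucine

V, L, and I make up the branched-chain aliphatic group.
Of the listed options, only leucine belongs to this group.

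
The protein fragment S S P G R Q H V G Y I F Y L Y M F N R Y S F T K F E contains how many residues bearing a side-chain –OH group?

S, T, and Y are the three residues with a side-chain hydroxyl.
Matching residues: S1, S2, Y10, Y13, Y15, Y20, S21, T23.

8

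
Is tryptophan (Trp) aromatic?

Phenylalanine (F), tryptophan (W), and tyrosine (Y) have aromatic ring side chains.
Tryptophan is in this group.

Yes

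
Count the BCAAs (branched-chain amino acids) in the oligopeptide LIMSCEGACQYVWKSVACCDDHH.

The BCAAs are Val, Leu, and Ile — aliphatic side chains with a branch point.
Matching residues: L1, I2, V12, V16.

4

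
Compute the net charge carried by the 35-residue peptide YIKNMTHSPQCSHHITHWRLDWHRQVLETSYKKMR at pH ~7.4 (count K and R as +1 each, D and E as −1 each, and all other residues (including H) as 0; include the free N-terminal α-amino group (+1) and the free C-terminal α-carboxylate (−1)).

+4

Positive (K, R): K3, R19, R24, K32, K33, R35 → +6.
Negative (D, E): D21, E28 → −2.
The N-terminus (+1) and C-terminus (−1) cancel.
Net charge = (+6) + (−2) = +4.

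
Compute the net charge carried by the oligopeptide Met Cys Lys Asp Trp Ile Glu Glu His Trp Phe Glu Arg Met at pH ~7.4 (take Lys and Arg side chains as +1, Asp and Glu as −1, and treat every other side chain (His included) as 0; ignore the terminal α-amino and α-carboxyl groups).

Positive (K, R): Lys3, Arg13 → +2.
Negative (D, E): Asp4, Glu7, Glu8, Glu12 → −4.
Net charge = (+2) + (−4) = −2.

-2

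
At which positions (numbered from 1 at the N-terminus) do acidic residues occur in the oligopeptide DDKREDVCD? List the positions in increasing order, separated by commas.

1, 2, 5, 6, 9

Aspartate (D) and glutamate (E) have carboxylic-acid side chains and are the acidic amino acids.
Matching residues: D1, D2, E5, D6, D9.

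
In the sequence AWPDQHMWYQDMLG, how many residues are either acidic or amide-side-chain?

Acidic: D, E. Amide-side-chain: N, Q.
Acidic residues here: D4, D11 (2).
Amide-side-chain residues here: Q5, Q10 (2).
The two groups share no amino acid, so total = 2 + 2 = 4.

4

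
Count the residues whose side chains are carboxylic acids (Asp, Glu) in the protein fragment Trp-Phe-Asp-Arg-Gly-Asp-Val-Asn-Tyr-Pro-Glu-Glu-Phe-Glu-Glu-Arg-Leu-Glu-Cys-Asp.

Matching residues: Asp3, Asp6, Glu11, Glu12, Glu14, Glu15, Glu18, Asp20.

8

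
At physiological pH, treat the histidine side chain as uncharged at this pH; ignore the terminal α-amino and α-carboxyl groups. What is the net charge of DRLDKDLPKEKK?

+1

At pH ~7.4 the Lys and Arg side chains are protonated (+1), the Asp and Glu side chains are deprotonated (−1), and with His taken as neutral all other side chains carry no charge.
Positive (K, R): R2, K5, K9, K11, K12 → +5.
Negative (D, E): D1, D4, D6, E10 → −4.
Net charge = (+5) + (−4) = +1.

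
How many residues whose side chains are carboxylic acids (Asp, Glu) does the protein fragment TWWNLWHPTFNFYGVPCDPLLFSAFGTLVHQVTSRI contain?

1

Matching residues: D18.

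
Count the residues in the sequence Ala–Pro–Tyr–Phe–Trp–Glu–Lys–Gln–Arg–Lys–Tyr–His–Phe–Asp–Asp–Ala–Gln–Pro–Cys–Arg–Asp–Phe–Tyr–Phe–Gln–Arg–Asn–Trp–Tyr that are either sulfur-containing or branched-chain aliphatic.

Sulfur-containing: C, M. Branched-chain aliphatic: I, L, V.
Sulfur-containing residues here: Cys19 (1).
Branched-chain aliphatic residues here: none (0).
The two groups share no amino acid, so total = 1 + 0 = 1.

1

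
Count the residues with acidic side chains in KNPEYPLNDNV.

Aspartate (D) and glutamate (E) have carboxylic-acid side chains and are the acidic amino acids.
Matching residues: E4, D9.

2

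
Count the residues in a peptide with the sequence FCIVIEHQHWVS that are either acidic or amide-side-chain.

2

Acidic: D, E. Amide-side-chain: N, Q.
Acidic residues here: E6 (1).
Amide-side-chain residues here: Q8 (1).
The two groups share no amino acid, so total = 1 + 1 = 2.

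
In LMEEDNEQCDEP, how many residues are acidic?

The acidic residues are Asp (D) and Glu (E), whose side chains end in a carboxylate group.
Matching residues: E3, E4, D5, E7, D10, E11.

6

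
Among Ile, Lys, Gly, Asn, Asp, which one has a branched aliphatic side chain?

Ile

The BCAAs are Val, Leu, and Ile — aliphatic side chains with a branch point.
Of the listed options, only Ile belongs to this group.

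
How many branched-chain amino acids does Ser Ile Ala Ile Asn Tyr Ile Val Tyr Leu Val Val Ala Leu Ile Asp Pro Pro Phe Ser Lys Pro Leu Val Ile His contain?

12

The BCAAs are Val, Leu, and Ile — aliphatic side chains with a branch point.
Matching residues: Ile2, Ile4, Ile7, Val8, Leu10, Val11, Val12, Leu14, Ile15, Leu23, Val24, Ile25.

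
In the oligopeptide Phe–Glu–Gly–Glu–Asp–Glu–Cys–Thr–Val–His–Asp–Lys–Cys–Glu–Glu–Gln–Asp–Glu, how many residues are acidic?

9

The acidic residues are Asp (D) and Glu (E), whose side chains end in a carboxylate group.
Matching residues: Glu2, Glu4, Asp5, Glu6, Asp11, Glu14, Glu15, Asp17, Glu18.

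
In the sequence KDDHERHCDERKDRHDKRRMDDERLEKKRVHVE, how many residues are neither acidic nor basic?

Acidic: D, E. Basic: K, R, H. All other residues are neither.
Matching residues: C8, M20, L25, V30, V32.

5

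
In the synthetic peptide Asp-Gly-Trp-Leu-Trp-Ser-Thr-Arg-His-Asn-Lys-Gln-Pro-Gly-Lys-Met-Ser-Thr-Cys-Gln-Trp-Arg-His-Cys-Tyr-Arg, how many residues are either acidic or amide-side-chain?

Acidic: D, E. Amide-side-chain: N, Q.
Acidic residues here: Asp1 (1).
Amide-side-chain residues here: Asn10, Gln12, Gln20 (3).
The two groups share no amino acid, so total = 1 + 3 = 4.

4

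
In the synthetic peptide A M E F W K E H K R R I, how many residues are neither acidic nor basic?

Acidic: D, E. Basic: K, R, H. All other residues are neither.
Matching residues: A1, M2, F4, W5, I12.

5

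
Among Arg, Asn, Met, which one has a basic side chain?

Arg

The basic amino acids are Lys (K), Arg (R), and His (H).
Of the listed options, only Arg belongs to this group.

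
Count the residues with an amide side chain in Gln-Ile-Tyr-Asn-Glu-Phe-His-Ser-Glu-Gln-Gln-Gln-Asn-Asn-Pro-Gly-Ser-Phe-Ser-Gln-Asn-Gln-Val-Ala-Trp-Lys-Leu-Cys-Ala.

10

The amide-side-chain residues are Asn (N) and Gln (Q).
Matching residues: Gln1, Asn4, Gln10, Gln11, Gln12, Asn13, Asn14, Gln20, Asn21, Gln22.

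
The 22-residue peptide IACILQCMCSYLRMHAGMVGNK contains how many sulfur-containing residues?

6

The sulfur-bearing residues are cysteine (–SH) and methionine (–S–CH₃).
Matching residues: C3, C7, M8, C9, M14, M18.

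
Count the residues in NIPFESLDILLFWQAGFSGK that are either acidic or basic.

3

Acidic: D, E. Basic: H, K, R.
Acidic residues here: E5, D8 (2).
Basic residues here: K20 (1).
The two groups share no amino acid, so total = 2 + 1 = 3.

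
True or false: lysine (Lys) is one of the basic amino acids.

True

Lysine (K), arginine (R), and histidine (H) have basic, nitrogen-containing side chains.
Lysine is in this group.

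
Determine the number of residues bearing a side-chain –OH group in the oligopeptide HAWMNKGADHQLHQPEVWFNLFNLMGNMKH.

The –OH-bearing residues are Ser, Thr (aliphatic alcohols), and Tyr (phenol).
None of the 30 residues belong to this group.

0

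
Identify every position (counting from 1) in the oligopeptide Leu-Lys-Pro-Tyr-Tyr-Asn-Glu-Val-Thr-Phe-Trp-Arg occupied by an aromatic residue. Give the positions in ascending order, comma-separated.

4, 5, 10, 11

Matching residues: Tyr4, Tyr5, Phe10, Trp11.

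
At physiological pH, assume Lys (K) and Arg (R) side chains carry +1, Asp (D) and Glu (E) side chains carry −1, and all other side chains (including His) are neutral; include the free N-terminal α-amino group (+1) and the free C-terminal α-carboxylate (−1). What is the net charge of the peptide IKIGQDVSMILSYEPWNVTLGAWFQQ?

Positive (K, R): K2 → +1.
Negative (D, E): D6, E14 → −2.
The N-terminus (+1) and C-terminus (−1) cancel.
Net charge = (+1) + (−2) = −1.

-1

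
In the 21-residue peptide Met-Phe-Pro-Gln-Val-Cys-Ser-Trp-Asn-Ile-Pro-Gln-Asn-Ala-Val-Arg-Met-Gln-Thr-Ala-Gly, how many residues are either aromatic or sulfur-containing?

Aromatic: F, W, Y. Sulfur-containing: C, M.
Aromatic residues here: Phe2, Trp8 (2).
Sulfur-containing residues here: Met1, Cys6, Met17 (3).
The two groups share no amino acid, so total = 2 + 3 = 5.

5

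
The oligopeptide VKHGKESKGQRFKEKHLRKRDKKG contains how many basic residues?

Lysine (K), arginine (R), and histidine (H) have basic, nitrogen-containing side chains.
Matching residues: K2, H3, K5, K8, R11, K13, K15, H16, R18, K19, R20, K22, K23.

13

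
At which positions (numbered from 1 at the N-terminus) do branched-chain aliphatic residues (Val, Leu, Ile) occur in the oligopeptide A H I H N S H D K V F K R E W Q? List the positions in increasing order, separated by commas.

3, 10

Matching residues: I3, V10.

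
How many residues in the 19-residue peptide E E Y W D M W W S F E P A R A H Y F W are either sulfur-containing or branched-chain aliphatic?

Sulfur-containing: C, M. Branched-chain aliphatic: I, L, V.
Sulfur-containing residues here: M6 (1).
Branched-chain aliphatic residues here: none (0).
The two groups share no amino acid, so total = 1 + 0 = 1.

1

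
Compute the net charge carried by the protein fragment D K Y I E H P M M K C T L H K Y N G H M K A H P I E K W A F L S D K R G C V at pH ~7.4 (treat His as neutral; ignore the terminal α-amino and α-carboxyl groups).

The side chains ionized at physiological pH are Lys/Arg (+1) and Asp/Glu (−1); with His treated as neutral, nothing else contributes.
Positive (K, R): K2, K10, K15, K21, K27, K34, R35 → +7.
Negative (D, E): D1, E5, E26, D33 → −4.
Net charge = (+7) + (−4) = +3.

+3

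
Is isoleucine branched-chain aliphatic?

Yes

V, L, and I make up the branched-chain aliphatic group.
Isoleucine is in this group.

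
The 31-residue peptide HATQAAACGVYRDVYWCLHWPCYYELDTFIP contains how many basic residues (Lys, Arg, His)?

3

Matching residues: H1, R12, H19.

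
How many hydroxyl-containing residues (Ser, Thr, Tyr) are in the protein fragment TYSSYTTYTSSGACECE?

11

Matching residues: T1, Y2, S3, S4, Y5, T6, T7, Y8, T9, S10, S11.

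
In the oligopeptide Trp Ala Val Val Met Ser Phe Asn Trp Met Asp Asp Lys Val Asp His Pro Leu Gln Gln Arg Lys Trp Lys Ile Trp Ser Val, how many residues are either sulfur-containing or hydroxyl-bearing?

4

Sulfur-containing: C, M. Hydroxyl-bearing: S, T, Y.
Sulfur-containing residues here: Met5, Met10 (2).
Hydroxyl-bearing residues here: Ser6, Ser27 (2).
The two groups share no amino acid, so total = 2 + 2 = 4.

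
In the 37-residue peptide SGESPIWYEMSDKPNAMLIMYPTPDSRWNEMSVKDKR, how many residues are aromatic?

4

Phenylalanine (F), tryptophan (W), and tyrosine (Y) have aromatic ring side chains.
Matching residues: W7, Y8, Y21, W28.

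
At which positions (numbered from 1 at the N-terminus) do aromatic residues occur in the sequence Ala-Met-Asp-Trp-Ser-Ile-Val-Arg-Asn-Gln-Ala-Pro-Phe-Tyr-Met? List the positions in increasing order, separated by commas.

F, W, and Y each carry an aromatic ring on the side chain.
Matching residues: Trp4, Phe13, Tyr14.

4, 13, 14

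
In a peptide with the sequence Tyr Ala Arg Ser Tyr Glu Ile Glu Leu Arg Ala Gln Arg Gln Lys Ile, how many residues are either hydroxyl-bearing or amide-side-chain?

Hydroxyl-bearing: S, T, Y. Amide-side-chain: N, Q.
Hydroxyl-bearing residues here: Tyr1, Ser4, Tyr5 (3).
Amide-side-chain residues here: Gln12, Gln14 (2).
The two groups share no amino acid, so total = 3 + 2 = 5.

5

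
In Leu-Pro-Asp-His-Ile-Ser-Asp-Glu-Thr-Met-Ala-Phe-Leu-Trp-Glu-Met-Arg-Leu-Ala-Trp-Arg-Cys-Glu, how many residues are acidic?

Aspartate (D) and glutamate (E) have carboxylic-acid side chains and are the acidic amino acids.
Matching residues: Asp3, Asp7, Glu8, Glu15, Glu23.

5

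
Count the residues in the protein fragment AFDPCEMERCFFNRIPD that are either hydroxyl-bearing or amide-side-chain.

1

Hydroxyl-bearing: S, T, Y. Amide-side-chain: N, Q.
Hydroxyl-bearing residues here: none (0).
Amide-side-chain residues here: N13 (1).
The two groups share no amino acid, so total = 0 + 1 = 1.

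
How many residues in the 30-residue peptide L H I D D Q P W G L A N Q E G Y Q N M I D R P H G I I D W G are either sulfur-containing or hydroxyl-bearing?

2

Sulfur-containing: C, M. Hydroxyl-bearing: S, T, Y.
Sulfur-containing residues here: M19 (1).
Hydroxyl-bearing residues here: Y16 (1).
The two groups share no amino acid, so total = 1 + 1 = 2.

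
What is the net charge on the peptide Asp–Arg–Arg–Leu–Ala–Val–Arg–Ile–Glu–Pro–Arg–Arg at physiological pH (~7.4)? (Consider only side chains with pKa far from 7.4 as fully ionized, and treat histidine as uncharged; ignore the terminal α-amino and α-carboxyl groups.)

The side chains ionized at physiological pH are Lys/Arg (+1) and Asp/Glu (−1); with His treated as neutral, nothing else contributes.
Positive (K, R): Arg2, Arg3, Arg7, Arg11, Arg12 → +5.
Negative (D, E): Asp1, Glu9 → −2.
Net charge = (+5) + (−2) = +3.

+3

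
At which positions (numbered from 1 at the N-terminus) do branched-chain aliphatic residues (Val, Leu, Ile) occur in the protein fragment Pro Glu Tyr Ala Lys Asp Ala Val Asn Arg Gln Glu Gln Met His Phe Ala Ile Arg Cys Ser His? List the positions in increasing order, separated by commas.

Matching residues: Val8, Ile18.

8, 18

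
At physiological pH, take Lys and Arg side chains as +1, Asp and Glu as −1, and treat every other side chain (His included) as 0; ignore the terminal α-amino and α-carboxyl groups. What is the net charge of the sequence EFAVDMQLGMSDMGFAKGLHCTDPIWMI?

Positive (K, R): K17 → +1.
Negative (D, E): E1, D5, D12, D23 → −4.
Net charge = (+1) + (−4) = −3.

-3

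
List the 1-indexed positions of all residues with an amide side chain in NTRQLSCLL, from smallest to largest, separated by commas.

1, 4

The amide-side-chain residues are Asn (N) and Gln (Q).
Matching residues: N1, Q4.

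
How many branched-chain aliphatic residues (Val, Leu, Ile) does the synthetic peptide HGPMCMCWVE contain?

1

Matching residues: V9.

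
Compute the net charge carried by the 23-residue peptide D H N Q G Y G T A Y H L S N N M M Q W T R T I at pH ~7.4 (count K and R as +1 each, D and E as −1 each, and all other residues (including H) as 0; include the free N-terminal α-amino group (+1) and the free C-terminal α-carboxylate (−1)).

Positive (K, R): R21 → +1.
Negative (D, E): D1 → −1.
The N-terminus (+1) and C-terminus (−1) cancel.
Net charge = (+1) + (−1) = 0.

0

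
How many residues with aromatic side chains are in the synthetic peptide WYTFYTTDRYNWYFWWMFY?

F, W, and Y each carry an aromatic ring on the side chain.
Matching residues: W1, Y2, F4, Y5, Y10, W12, Y13, F14, W15, W16, F18, Y19.

12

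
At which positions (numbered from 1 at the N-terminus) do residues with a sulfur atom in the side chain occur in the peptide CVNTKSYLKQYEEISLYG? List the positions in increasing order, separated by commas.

1

Cysteine (C, thiol) and methionine (M, thioether) are the two sulfur-containing amino acids.
Matching residues: C1.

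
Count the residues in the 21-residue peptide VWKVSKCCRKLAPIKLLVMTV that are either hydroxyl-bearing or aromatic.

Hydroxyl-bearing: S, T, Y. Aromatic: F, W, Y.
Hydroxyl-bearing residues here: S5, T20 (2).
Aromatic residues here: W2 (1).
(Y belongs to both groups, but none appear in this sequence.) Total = 2 + 1 = 3.

3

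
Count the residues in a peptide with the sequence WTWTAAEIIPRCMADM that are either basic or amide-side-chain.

1

Basic: H, K, R. Amide-side-chain: N, Q.
Basic residues here: R11 (1).
Amide-side-chain residues here: none (0).
The two groups share no amino acid, so total = 1 + 0 = 1.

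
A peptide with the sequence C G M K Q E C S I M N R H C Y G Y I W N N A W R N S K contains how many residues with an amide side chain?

Asparagine (N) and glutamine (Q) have uncharged amide side chains.
Matching residues: Q5, N11, N20, N21, N25.

5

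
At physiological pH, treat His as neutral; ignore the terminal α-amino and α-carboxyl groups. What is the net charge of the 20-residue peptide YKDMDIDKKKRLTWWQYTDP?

+1

Near pH 7.4, K and R contribute +1 each, D and E contribute −1 each, and every other side chain (His included, as stated) is uncharged.
Positive (K, R): K2, K8, K9, K10, R11 → +5.
Negative (D, E): D3, D5, D7, D19 → −4.
Net charge = (+5) + (−4) = +1.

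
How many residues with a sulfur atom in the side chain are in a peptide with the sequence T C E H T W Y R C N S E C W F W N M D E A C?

5

The sulfur-bearing residues are cysteine (–SH) and methionine (–S–CH₃).
Matching residues: C2, C9, C13, M18, C22.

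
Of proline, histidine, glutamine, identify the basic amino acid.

K, R, and H are the three residues with basic side chains (ε-amine, guanidinium, and imidazole respectively).
Of the listed options, only histidine belongs to this group.

histidine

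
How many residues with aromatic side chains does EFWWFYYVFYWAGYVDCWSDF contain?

12

Phenylalanine (F), tryptophan (W), and tyrosine (Y) have aromatic ring side chains.
Matching residues: F2, W3, W4, F5, Y6, Y7, F9, Y10, W11, Y14, W18, F21.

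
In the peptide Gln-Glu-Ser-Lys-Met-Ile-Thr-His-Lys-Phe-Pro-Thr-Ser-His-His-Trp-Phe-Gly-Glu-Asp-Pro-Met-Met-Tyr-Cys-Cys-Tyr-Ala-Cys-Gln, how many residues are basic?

5

Lysine (K), arginine (R), and histidine (H) have basic, nitrogen-containing side chains.
Matching residues: Lys4, His8, Lys9, His14, His15.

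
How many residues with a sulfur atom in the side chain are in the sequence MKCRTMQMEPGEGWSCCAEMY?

Cysteine (C, thiol) and methionine (M, thioether) are the two sulfur-containing amino acids.
Matching residues: M1, C3, M6, M8, C16, C17, M20.

7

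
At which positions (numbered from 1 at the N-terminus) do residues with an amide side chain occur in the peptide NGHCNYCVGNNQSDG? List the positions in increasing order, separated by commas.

The amide-side-chain residues are Asn (N) and Gln (Q).
Matching residues: N1, N5, N10, N11, Q12.

1, 5, 10, 11, 12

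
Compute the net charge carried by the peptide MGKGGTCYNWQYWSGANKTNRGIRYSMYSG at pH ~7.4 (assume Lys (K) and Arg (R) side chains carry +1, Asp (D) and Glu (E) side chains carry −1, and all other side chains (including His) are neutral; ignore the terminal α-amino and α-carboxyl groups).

Positive (K, R): K3, K18, R21, R24 → +4.
Negative (D, E): none → −0.
Net charge = (+4) + (−0) = +4.

+4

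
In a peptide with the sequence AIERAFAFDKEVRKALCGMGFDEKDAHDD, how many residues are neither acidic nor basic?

Acidic: D, E. Basic: K, R, H. All other residues are neither.
Matching residues: A1, I2, A5, F6, A7, F8, V12, A15, L16, C17, G18, M19, G20, F21, A26.

15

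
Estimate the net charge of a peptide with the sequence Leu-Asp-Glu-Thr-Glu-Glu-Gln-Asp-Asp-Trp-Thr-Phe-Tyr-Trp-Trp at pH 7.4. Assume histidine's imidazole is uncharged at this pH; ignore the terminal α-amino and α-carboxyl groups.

-6

At pH ~7.4 the Lys and Arg side chains are protonated (+1), the Asp and Glu side chains are deprotonated (−1), and with His taken as neutral all other side chains carry no charge.
Positive (K, R): none → +0.
Negative (D, E): Asp2, Glu3, Glu5, Glu6, Asp8, Asp9 → −6.
Net charge = (+0) + (−6) = −6.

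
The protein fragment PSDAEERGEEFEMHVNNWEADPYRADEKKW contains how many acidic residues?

10

Aspartate (D) and glutamate (E) have carboxylic-acid side chains and are the acidic amino acids.
Matching residues: D3, E5, E6, E9, E10, E12, E19, D21, D26, E27.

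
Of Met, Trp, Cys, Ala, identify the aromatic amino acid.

Trp

The aromatic amino acids are Phe (F, benzyl), Trp (W, indole), and Tyr (Y, phenol).
Of the listed options, only Trp belongs to this group.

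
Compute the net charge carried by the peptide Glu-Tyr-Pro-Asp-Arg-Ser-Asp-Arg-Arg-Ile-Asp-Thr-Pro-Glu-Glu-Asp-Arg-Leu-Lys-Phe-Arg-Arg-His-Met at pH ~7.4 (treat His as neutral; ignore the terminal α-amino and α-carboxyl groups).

0

At pH ~7.4 the Lys and Arg side chains are protonated (+1), the Asp and Glu side chains are deprotonated (−1), and with His taken as neutral all other side chains carry no charge.
Positive (K, R): Arg5, Arg8, Arg9, Arg17, Lys19, Arg21, Arg22 → +7.
Negative (D, E): Glu1, Asp4, Asp7, Asp11, Glu14, Glu15, Asp16 → −7.
Net charge = (+7) + (−7) = 0.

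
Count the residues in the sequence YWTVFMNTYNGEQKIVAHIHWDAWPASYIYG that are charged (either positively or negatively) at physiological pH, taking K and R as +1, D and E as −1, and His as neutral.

Charged side chains at pH ~7.4: K, R (positive); D, E (negative).
Matching residues: E12, K14, D22.

3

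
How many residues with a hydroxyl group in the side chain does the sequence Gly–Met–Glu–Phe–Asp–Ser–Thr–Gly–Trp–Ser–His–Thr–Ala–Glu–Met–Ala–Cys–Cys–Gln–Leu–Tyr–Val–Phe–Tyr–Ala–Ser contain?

7

S, T, and Y are the three residues with a side-chain hydroxyl.
Matching residues: Ser6, Thr7, Ser10, Thr12, Tyr21, Tyr24, Ser26.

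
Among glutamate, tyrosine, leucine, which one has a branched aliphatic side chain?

The BCAAs are Val, Leu, and Ile — aliphatic side chains with a branch point.
Of the listed options, only leucine belongs to this group.

leucine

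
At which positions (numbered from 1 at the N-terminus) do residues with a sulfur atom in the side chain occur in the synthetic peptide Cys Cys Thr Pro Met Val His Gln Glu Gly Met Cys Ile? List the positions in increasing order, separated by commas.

Cysteine (C, thiol) and methionine (M, thioether) are the two sulfur-containing amino acids.
Matching residues: Cys1, Cys2, Met5, Met11, Cys12.

1, 2, 5, 11, 12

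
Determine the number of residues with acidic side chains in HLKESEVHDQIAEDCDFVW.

6

Only D (aspartate) and E (glutamate) carry a side-chain carboxylic acid.
Matching residues: E4, E6, D9, E13, D14, D16.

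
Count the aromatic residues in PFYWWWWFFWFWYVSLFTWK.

14

Phenylalanine (F), tryptophan (W), and tyrosine (Y) have aromatic ring side chains.
Matching residues: F2, Y3, W4, W5, W6, W7, F8, F9, W10, F11, W12, Y13, F17, W19.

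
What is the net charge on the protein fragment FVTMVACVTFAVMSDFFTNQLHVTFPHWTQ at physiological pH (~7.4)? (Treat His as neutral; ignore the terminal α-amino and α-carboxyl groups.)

At pH ~7.4 the Lys and Arg side chains are protonated (+1), the Asp and Glu side chains are deprotonated (−1), and with His taken as neutral all other side chains carry no charge.
Positive (K, R): none → +0.
Negative (D, E): D15 → −1.
Net charge = (+0) + (−1) = −1.

-1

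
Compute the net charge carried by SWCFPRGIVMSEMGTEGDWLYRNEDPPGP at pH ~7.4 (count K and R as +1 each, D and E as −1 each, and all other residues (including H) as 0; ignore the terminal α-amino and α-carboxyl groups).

-3

Positive (K, R): R6, R22 → +2.
Negative (D, E): E12, E16, D18, E24, D25 → −5.
Net charge = (+2) + (−5) = −3.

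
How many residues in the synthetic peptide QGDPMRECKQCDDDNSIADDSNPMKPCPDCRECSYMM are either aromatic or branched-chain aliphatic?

Aromatic: F, W, Y. Branched-chain aliphatic: I, L, V.
Aromatic residues here: Y35 (1).
Branched-chain aliphatic residues here: I17 (1).
The two groups share no amino acid, so total = 1 + 1 = 2.

2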